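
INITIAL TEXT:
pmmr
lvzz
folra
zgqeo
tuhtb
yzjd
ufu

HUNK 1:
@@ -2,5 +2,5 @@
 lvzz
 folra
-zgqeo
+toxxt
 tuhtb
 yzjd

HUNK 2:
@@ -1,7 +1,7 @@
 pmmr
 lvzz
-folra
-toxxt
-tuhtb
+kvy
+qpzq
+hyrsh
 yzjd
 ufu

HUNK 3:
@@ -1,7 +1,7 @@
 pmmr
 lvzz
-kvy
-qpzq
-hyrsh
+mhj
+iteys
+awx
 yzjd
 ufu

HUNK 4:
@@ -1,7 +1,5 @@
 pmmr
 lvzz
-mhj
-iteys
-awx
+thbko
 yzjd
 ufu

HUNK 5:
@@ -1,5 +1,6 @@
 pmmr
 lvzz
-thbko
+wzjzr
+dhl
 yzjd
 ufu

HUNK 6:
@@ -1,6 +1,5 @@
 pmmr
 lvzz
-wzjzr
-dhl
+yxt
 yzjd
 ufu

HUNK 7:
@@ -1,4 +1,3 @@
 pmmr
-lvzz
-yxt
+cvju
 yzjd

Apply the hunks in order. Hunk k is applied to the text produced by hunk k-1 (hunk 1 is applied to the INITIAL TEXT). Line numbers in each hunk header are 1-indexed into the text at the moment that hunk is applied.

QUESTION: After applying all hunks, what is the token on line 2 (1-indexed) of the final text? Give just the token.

Hunk 1: at line 2 remove [zgqeo] add [toxxt] -> 7 lines: pmmr lvzz folra toxxt tuhtb yzjd ufu
Hunk 2: at line 1 remove [folra,toxxt,tuhtb] add [kvy,qpzq,hyrsh] -> 7 lines: pmmr lvzz kvy qpzq hyrsh yzjd ufu
Hunk 3: at line 1 remove [kvy,qpzq,hyrsh] add [mhj,iteys,awx] -> 7 lines: pmmr lvzz mhj iteys awx yzjd ufu
Hunk 4: at line 1 remove [mhj,iteys,awx] add [thbko] -> 5 lines: pmmr lvzz thbko yzjd ufu
Hunk 5: at line 1 remove [thbko] add [wzjzr,dhl] -> 6 lines: pmmr lvzz wzjzr dhl yzjd ufu
Hunk 6: at line 1 remove [wzjzr,dhl] add [yxt] -> 5 lines: pmmr lvzz yxt yzjd ufu
Hunk 7: at line 1 remove [lvzz,yxt] add [cvju] -> 4 lines: pmmr cvju yzjd ufu
Final line 2: cvju

Answer: cvju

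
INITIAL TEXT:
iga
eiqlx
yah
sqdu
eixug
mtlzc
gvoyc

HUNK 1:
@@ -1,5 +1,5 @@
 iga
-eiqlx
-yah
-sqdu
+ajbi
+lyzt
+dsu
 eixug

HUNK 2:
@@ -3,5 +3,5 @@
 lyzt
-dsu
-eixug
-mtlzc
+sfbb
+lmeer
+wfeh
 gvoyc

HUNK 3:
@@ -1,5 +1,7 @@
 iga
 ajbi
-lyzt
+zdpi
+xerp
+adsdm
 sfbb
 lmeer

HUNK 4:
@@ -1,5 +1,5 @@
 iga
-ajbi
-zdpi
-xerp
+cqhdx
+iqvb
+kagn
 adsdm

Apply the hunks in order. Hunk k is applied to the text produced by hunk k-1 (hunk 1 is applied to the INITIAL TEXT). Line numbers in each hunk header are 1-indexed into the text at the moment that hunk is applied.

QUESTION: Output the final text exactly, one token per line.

Hunk 1: at line 1 remove [eiqlx,yah,sqdu] add [ajbi,lyzt,dsu] -> 7 lines: iga ajbi lyzt dsu eixug mtlzc gvoyc
Hunk 2: at line 3 remove [dsu,eixug,mtlzc] add [sfbb,lmeer,wfeh] -> 7 lines: iga ajbi lyzt sfbb lmeer wfeh gvoyc
Hunk 3: at line 1 remove [lyzt] add [zdpi,xerp,adsdm] -> 9 lines: iga ajbi zdpi xerp adsdm sfbb lmeer wfeh gvoyc
Hunk 4: at line 1 remove [ajbi,zdpi,xerp] add [cqhdx,iqvb,kagn] -> 9 lines: iga cqhdx iqvb kagn adsdm sfbb lmeer wfeh gvoyc

Answer: iga
cqhdx
iqvb
kagn
adsdm
sfbb
lmeer
wfeh
gvoyc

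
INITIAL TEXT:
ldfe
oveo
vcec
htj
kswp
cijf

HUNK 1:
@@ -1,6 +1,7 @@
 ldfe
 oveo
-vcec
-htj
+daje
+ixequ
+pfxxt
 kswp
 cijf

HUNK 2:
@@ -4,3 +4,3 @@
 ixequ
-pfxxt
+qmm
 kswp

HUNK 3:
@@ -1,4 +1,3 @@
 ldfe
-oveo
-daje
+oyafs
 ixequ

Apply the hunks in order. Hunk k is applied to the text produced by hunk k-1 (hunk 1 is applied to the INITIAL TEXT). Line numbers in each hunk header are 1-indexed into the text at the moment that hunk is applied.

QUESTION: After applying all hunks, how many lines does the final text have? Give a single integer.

Answer: 6

Derivation:
Hunk 1: at line 1 remove [vcec,htj] add [daje,ixequ,pfxxt] -> 7 lines: ldfe oveo daje ixequ pfxxt kswp cijf
Hunk 2: at line 4 remove [pfxxt] add [qmm] -> 7 lines: ldfe oveo daje ixequ qmm kswp cijf
Hunk 3: at line 1 remove [oveo,daje] add [oyafs] -> 6 lines: ldfe oyafs ixequ qmm kswp cijf
Final line count: 6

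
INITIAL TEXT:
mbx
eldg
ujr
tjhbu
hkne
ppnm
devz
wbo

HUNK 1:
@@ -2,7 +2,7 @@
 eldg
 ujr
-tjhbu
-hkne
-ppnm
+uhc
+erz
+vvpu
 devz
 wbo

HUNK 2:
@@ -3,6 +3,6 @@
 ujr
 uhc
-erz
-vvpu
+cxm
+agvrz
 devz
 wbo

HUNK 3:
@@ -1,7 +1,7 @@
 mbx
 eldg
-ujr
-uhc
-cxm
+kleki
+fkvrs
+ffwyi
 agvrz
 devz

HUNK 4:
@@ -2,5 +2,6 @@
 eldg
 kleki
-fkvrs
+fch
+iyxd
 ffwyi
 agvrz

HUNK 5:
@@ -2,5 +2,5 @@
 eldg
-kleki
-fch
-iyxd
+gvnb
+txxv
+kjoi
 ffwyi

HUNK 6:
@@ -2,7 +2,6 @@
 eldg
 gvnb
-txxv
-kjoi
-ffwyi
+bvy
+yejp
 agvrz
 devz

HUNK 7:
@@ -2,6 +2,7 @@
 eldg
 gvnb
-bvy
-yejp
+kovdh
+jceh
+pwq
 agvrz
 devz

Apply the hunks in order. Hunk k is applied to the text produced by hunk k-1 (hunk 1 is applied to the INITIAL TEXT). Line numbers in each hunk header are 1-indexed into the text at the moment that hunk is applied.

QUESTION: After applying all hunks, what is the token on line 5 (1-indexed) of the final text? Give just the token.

Hunk 1: at line 2 remove [tjhbu,hkne,ppnm] add [uhc,erz,vvpu] -> 8 lines: mbx eldg ujr uhc erz vvpu devz wbo
Hunk 2: at line 3 remove [erz,vvpu] add [cxm,agvrz] -> 8 lines: mbx eldg ujr uhc cxm agvrz devz wbo
Hunk 3: at line 1 remove [ujr,uhc,cxm] add [kleki,fkvrs,ffwyi] -> 8 lines: mbx eldg kleki fkvrs ffwyi agvrz devz wbo
Hunk 4: at line 2 remove [fkvrs] add [fch,iyxd] -> 9 lines: mbx eldg kleki fch iyxd ffwyi agvrz devz wbo
Hunk 5: at line 2 remove [kleki,fch,iyxd] add [gvnb,txxv,kjoi] -> 9 lines: mbx eldg gvnb txxv kjoi ffwyi agvrz devz wbo
Hunk 6: at line 2 remove [txxv,kjoi,ffwyi] add [bvy,yejp] -> 8 lines: mbx eldg gvnb bvy yejp agvrz devz wbo
Hunk 7: at line 2 remove [bvy,yejp] add [kovdh,jceh,pwq] -> 9 lines: mbx eldg gvnb kovdh jceh pwq agvrz devz wbo
Final line 5: jceh

Answer: jceh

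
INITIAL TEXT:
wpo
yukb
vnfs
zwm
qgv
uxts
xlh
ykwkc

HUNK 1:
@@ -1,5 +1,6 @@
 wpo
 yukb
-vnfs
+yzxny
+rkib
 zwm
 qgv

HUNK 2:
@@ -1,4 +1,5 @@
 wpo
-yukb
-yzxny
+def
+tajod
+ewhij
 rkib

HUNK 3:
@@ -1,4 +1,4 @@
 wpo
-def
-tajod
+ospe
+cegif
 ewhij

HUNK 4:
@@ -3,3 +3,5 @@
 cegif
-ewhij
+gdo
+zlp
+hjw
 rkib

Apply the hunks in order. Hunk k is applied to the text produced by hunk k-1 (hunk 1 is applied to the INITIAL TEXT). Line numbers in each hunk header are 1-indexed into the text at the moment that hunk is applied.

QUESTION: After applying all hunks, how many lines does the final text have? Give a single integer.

Hunk 1: at line 1 remove [vnfs] add [yzxny,rkib] -> 9 lines: wpo yukb yzxny rkib zwm qgv uxts xlh ykwkc
Hunk 2: at line 1 remove [yukb,yzxny] add [def,tajod,ewhij] -> 10 lines: wpo def tajod ewhij rkib zwm qgv uxts xlh ykwkc
Hunk 3: at line 1 remove [def,tajod] add [ospe,cegif] -> 10 lines: wpo ospe cegif ewhij rkib zwm qgv uxts xlh ykwkc
Hunk 4: at line 3 remove [ewhij] add [gdo,zlp,hjw] -> 12 lines: wpo ospe cegif gdo zlp hjw rkib zwm qgv uxts xlh ykwkc
Final line count: 12

Answer: 12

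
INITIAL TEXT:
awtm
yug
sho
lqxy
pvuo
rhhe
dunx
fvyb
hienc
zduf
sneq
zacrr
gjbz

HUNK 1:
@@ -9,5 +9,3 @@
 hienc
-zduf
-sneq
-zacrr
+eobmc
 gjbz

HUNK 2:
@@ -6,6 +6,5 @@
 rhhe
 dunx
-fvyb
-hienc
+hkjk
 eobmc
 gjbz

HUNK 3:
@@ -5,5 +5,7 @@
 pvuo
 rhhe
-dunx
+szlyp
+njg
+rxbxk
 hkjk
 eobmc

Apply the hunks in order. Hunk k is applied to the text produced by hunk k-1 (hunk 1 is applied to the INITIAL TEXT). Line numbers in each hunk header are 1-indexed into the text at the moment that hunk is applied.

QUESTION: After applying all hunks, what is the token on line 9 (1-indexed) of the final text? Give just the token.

Answer: rxbxk

Derivation:
Hunk 1: at line 9 remove [zduf,sneq,zacrr] add [eobmc] -> 11 lines: awtm yug sho lqxy pvuo rhhe dunx fvyb hienc eobmc gjbz
Hunk 2: at line 6 remove [fvyb,hienc] add [hkjk] -> 10 lines: awtm yug sho lqxy pvuo rhhe dunx hkjk eobmc gjbz
Hunk 3: at line 5 remove [dunx] add [szlyp,njg,rxbxk] -> 12 lines: awtm yug sho lqxy pvuo rhhe szlyp njg rxbxk hkjk eobmc gjbz
Final line 9: rxbxk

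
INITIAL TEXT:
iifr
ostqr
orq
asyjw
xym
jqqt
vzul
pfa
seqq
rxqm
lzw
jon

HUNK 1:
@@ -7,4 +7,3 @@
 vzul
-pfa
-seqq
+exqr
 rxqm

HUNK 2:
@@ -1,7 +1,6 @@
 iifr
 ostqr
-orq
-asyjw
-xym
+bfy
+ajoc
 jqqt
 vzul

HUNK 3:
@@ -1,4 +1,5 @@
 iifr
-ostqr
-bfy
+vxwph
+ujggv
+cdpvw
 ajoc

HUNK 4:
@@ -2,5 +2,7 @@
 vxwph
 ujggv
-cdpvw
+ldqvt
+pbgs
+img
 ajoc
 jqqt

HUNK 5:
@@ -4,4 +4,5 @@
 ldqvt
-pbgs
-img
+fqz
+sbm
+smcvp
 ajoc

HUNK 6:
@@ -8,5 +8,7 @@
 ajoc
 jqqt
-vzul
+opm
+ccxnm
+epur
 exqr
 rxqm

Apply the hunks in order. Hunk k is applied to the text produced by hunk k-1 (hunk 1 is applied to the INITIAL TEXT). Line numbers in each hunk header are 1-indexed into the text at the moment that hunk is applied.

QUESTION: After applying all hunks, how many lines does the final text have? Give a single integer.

Hunk 1: at line 7 remove [pfa,seqq] add [exqr] -> 11 lines: iifr ostqr orq asyjw xym jqqt vzul exqr rxqm lzw jon
Hunk 2: at line 1 remove [orq,asyjw,xym] add [bfy,ajoc] -> 10 lines: iifr ostqr bfy ajoc jqqt vzul exqr rxqm lzw jon
Hunk 3: at line 1 remove [ostqr,bfy] add [vxwph,ujggv,cdpvw] -> 11 lines: iifr vxwph ujggv cdpvw ajoc jqqt vzul exqr rxqm lzw jon
Hunk 4: at line 2 remove [cdpvw] add [ldqvt,pbgs,img] -> 13 lines: iifr vxwph ujggv ldqvt pbgs img ajoc jqqt vzul exqr rxqm lzw jon
Hunk 5: at line 4 remove [pbgs,img] add [fqz,sbm,smcvp] -> 14 lines: iifr vxwph ujggv ldqvt fqz sbm smcvp ajoc jqqt vzul exqr rxqm lzw jon
Hunk 6: at line 8 remove [vzul] add [opm,ccxnm,epur] -> 16 lines: iifr vxwph ujggv ldqvt fqz sbm smcvp ajoc jqqt opm ccxnm epur exqr rxqm lzw jon
Final line count: 16

Answer: 16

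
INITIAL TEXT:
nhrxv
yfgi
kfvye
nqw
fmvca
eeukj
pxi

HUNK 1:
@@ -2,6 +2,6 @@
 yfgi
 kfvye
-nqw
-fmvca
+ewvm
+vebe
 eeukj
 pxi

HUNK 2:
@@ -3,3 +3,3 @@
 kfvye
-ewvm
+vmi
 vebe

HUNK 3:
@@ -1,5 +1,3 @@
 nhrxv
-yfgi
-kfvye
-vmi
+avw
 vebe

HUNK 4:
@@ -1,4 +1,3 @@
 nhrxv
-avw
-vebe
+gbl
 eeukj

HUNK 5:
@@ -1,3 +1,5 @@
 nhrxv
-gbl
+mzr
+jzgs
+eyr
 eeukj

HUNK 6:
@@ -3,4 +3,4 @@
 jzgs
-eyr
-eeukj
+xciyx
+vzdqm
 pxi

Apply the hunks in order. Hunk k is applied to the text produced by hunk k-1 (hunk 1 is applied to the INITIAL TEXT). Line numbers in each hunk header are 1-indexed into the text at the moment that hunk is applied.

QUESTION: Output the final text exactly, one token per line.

Hunk 1: at line 2 remove [nqw,fmvca] add [ewvm,vebe] -> 7 lines: nhrxv yfgi kfvye ewvm vebe eeukj pxi
Hunk 2: at line 3 remove [ewvm] add [vmi] -> 7 lines: nhrxv yfgi kfvye vmi vebe eeukj pxi
Hunk 3: at line 1 remove [yfgi,kfvye,vmi] add [avw] -> 5 lines: nhrxv avw vebe eeukj pxi
Hunk 4: at line 1 remove [avw,vebe] add [gbl] -> 4 lines: nhrxv gbl eeukj pxi
Hunk 5: at line 1 remove [gbl] add [mzr,jzgs,eyr] -> 6 lines: nhrxv mzr jzgs eyr eeukj pxi
Hunk 6: at line 3 remove [eyr,eeukj] add [xciyx,vzdqm] -> 6 lines: nhrxv mzr jzgs xciyx vzdqm pxi

Answer: nhrxv
mzr
jzgs
xciyx
vzdqm
pxi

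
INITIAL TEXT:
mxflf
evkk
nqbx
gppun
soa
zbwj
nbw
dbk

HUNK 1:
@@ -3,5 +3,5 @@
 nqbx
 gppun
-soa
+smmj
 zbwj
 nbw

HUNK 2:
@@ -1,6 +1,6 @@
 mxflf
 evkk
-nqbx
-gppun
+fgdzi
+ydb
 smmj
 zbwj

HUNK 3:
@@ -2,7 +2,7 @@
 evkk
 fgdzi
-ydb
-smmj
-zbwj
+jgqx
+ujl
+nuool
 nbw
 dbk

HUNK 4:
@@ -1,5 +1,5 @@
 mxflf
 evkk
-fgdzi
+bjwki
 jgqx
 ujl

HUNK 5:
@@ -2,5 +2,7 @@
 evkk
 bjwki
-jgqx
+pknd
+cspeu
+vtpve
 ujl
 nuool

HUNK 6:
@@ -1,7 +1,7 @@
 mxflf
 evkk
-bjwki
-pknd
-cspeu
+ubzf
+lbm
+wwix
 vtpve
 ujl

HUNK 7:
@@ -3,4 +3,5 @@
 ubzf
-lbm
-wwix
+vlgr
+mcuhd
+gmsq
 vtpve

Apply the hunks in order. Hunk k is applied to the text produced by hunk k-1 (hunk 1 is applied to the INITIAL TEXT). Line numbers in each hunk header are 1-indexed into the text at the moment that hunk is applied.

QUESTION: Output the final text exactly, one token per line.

Answer: mxflf
evkk
ubzf
vlgr
mcuhd
gmsq
vtpve
ujl
nuool
nbw
dbk

Derivation:
Hunk 1: at line 3 remove [soa] add [smmj] -> 8 lines: mxflf evkk nqbx gppun smmj zbwj nbw dbk
Hunk 2: at line 1 remove [nqbx,gppun] add [fgdzi,ydb] -> 8 lines: mxflf evkk fgdzi ydb smmj zbwj nbw dbk
Hunk 3: at line 2 remove [ydb,smmj,zbwj] add [jgqx,ujl,nuool] -> 8 lines: mxflf evkk fgdzi jgqx ujl nuool nbw dbk
Hunk 4: at line 1 remove [fgdzi] add [bjwki] -> 8 lines: mxflf evkk bjwki jgqx ujl nuool nbw dbk
Hunk 5: at line 2 remove [jgqx] add [pknd,cspeu,vtpve] -> 10 lines: mxflf evkk bjwki pknd cspeu vtpve ujl nuool nbw dbk
Hunk 6: at line 1 remove [bjwki,pknd,cspeu] add [ubzf,lbm,wwix] -> 10 lines: mxflf evkk ubzf lbm wwix vtpve ujl nuool nbw dbk
Hunk 7: at line 3 remove [lbm,wwix] add [vlgr,mcuhd,gmsq] -> 11 lines: mxflf evkk ubzf vlgr mcuhd gmsq vtpve ujl nuool nbw dbk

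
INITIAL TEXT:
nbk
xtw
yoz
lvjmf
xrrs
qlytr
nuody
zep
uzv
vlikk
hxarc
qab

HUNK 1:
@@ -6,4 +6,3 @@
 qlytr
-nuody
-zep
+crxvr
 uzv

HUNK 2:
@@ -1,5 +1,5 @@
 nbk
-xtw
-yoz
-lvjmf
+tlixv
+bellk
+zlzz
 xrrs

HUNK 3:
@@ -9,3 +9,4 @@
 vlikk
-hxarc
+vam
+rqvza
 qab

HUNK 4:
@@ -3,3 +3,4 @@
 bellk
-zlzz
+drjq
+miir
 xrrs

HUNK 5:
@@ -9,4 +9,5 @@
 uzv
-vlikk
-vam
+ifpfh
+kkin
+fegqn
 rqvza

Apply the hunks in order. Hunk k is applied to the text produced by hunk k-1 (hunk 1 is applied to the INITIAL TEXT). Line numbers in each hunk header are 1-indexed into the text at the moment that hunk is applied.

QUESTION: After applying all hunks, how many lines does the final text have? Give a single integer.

Hunk 1: at line 6 remove [nuody,zep] add [crxvr] -> 11 lines: nbk xtw yoz lvjmf xrrs qlytr crxvr uzv vlikk hxarc qab
Hunk 2: at line 1 remove [xtw,yoz,lvjmf] add [tlixv,bellk,zlzz] -> 11 lines: nbk tlixv bellk zlzz xrrs qlytr crxvr uzv vlikk hxarc qab
Hunk 3: at line 9 remove [hxarc] add [vam,rqvza] -> 12 lines: nbk tlixv bellk zlzz xrrs qlytr crxvr uzv vlikk vam rqvza qab
Hunk 4: at line 3 remove [zlzz] add [drjq,miir] -> 13 lines: nbk tlixv bellk drjq miir xrrs qlytr crxvr uzv vlikk vam rqvza qab
Hunk 5: at line 9 remove [vlikk,vam] add [ifpfh,kkin,fegqn] -> 14 lines: nbk tlixv bellk drjq miir xrrs qlytr crxvr uzv ifpfh kkin fegqn rqvza qab
Final line count: 14

Answer: 14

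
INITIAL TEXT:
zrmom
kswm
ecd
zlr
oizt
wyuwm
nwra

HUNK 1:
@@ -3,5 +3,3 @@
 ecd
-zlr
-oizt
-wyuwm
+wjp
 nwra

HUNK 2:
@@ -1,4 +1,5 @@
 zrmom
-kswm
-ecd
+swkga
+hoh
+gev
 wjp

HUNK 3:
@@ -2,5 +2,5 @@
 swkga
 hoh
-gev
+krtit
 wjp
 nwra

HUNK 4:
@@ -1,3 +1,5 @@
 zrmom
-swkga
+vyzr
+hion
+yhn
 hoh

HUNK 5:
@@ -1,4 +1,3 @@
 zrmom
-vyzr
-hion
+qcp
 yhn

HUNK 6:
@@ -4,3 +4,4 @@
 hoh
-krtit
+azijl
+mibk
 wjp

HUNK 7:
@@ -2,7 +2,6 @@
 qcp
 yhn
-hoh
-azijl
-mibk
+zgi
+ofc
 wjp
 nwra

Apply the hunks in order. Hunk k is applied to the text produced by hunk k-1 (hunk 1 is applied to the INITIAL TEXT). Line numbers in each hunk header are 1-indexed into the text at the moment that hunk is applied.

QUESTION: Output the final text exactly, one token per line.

Hunk 1: at line 3 remove [zlr,oizt,wyuwm] add [wjp] -> 5 lines: zrmom kswm ecd wjp nwra
Hunk 2: at line 1 remove [kswm,ecd] add [swkga,hoh,gev] -> 6 lines: zrmom swkga hoh gev wjp nwra
Hunk 3: at line 2 remove [gev] add [krtit] -> 6 lines: zrmom swkga hoh krtit wjp nwra
Hunk 4: at line 1 remove [swkga] add [vyzr,hion,yhn] -> 8 lines: zrmom vyzr hion yhn hoh krtit wjp nwra
Hunk 5: at line 1 remove [vyzr,hion] add [qcp] -> 7 lines: zrmom qcp yhn hoh krtit wjp nwra
Hunk 6: at line 4 remove [krtit] add [azijl,mibk] -> 8 lines: zrmom qcp yhn hoh azijl mibk wjp nwra
Hunk 7: at line 2 remove [hoh,azijl,mibk] add [zgi,ofc] -> 7 lines: zrmom qcp yhn zgi ofc wjp nwra

Answer: zrmom
qcp
yhn
zgi
ofc
wjp
nwra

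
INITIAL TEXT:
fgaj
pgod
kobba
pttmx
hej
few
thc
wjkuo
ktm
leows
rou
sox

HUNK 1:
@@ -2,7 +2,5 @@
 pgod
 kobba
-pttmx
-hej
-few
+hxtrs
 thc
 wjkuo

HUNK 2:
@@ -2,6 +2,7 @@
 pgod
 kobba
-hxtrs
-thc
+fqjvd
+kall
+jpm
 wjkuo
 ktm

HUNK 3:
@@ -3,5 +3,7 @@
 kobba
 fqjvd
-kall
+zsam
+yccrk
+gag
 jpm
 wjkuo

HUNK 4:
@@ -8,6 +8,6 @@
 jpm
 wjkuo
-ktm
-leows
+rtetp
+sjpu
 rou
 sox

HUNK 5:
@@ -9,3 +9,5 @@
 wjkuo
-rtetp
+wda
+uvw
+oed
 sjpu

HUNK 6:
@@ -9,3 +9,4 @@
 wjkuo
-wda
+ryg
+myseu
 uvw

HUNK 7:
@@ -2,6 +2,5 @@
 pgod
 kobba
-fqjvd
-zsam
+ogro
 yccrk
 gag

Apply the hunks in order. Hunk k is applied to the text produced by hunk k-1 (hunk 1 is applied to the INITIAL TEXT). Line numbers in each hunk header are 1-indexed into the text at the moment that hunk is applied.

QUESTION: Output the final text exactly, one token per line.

Hunk 1: at line 2 remove [pttmx,hej,few] add [hxtrs] -> 10 lines: fgaj pgod kobba hxtrs thc wjkuo ktm leows rou sox
Hunk 2: at line 2 remove [hxtrs,thc] add [fqjvd,kall,jpm] -> 11 lines: fgaj pgod kobba fqjvd kall jpm wjkuo ktm leows rou sox
Hunk 3: at line 3 remove [kall] add [zsam,yccrk,gag] -> 13 lines: fgaj pgod kobba fqjvd zsam yccrk gag jpm wjkuo ktm leows rou sox
Hunk 4: at line 8 remove [ktm,leows] add [rtetp,sjpu] -> 13 lines: fgaj pgod kobba fqjvd zsam yccrk gag jpm wjkuo rtetp sjpu rou sox
Hunk 5: at line 9 remove [rtetp] add [wda,uvw,oed] -> 15 lines: fgaj pgod kobba fqjvd zsam yccrk gag jpm wjkuo wda uvw oed sjpu rou sox
Hunk 6: at line 9 remove [wda] add [ryg,myseu] -> 16 lines: fgaj pgod kobba fqjvd zsam yccrk gag jpm wjkuo ryg myseu uvw oed sjpu rou sox
Hunk 7: at line 2 remove [fqjvd,zsam] add [ogro] -> 15 lines: fgaj pgod kobba ogro yccrk gag jpm wjkuo ryg myseu uvw oed sjpu rou sox

Answer: fgaj
pgod
kobba
ogro
yccrk
gag
jpm
wjkuo
ryg
myseu
uvw
oed
sjpu
rou
sox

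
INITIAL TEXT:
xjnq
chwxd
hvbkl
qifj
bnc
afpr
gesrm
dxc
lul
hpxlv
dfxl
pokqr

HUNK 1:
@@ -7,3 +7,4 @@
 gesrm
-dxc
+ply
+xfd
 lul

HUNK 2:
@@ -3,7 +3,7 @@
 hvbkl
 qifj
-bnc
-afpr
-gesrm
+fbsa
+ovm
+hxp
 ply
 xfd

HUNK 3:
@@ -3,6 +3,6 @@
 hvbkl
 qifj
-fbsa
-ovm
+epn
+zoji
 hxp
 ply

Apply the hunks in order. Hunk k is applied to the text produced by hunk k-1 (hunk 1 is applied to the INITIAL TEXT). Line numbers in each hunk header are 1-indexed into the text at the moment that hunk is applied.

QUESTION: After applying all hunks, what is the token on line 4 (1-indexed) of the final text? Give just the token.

Answer: qifj

Derivation:
Hunk 1: at line 7 remove [dxc] add [ply,xfd] -> 13 lines: xjnq chwxd hvbkl qifj bnc afpr gesrm ply xfd lul hpxlv dfxl pokqr
Hunk 2: at line 3 remove [bnc,afpr,gesrm] add [fbsa,ovm,hxp] -> 13 lines: xjnq chwxd hvbkl qifj fbsa ovm hxp ply xfd lul hpxlv dfxl pokqr
Hunk 3: at line 3 remove [fbsa,ovm] add [epn,zoji] -> 13 lines: xjnq chwxd hvbkl qifj epn zoji hxp ply xfd lul hpxlv dfxl pokqr
Final line 4: qifj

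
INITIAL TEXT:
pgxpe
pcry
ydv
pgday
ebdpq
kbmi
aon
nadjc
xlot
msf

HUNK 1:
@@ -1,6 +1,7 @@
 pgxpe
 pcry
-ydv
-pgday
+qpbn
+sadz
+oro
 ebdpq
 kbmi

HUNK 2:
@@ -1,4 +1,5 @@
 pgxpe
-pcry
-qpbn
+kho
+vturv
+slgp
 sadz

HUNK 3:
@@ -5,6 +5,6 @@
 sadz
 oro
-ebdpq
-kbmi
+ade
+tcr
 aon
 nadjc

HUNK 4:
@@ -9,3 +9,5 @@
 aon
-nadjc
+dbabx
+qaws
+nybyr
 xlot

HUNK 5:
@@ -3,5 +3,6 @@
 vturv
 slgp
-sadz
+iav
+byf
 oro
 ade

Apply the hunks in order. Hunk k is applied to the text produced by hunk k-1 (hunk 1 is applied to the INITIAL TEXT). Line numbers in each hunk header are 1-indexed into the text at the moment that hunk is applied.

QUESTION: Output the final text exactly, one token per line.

Answer: pgxpe
kho
vturv
slgp
iav
byf
oro
ade
tcr
aon
dbabx
qaws
nybyr
xlot
msf

Derivation:
Hunk 1: at line 1 remove [ydv,pgday] add [qpbn,sadz,oro] -> 11 lines: pgxpe pcry qpbn sadz oro ebdpq kbmi aon nadjc xlot msf
Hunk 2: at line 1 remove [pcry,qpbn] add [kho,vturv,slgp] -> 12 lines: pgxpe kho vturv slgp sadz oro ebdpq kbmi aon nadjc xlot msf
Hunk 3: at line 5 remove [ebdpq,kbmi] add [ade,tcr] -> 12 lines: pgxpe kho vturv slgp sadz oro ade tcr aon nadjc xlot msf
Hunk 4: at line 9 remove [nadjc] add [dbabx,qaws,nybyr] -> 14 lines: pgxpe kho vturv slgp sadz oro ade tcr aon dbabx qaws nybyr xlot msf
Hunk 5: at line 3 remove [sadz] add [iav,byf] -> 15 lines: pgxpe kho vturv slgp iav byf oro ade tcr aon dbabx qaws nybyr xlot msf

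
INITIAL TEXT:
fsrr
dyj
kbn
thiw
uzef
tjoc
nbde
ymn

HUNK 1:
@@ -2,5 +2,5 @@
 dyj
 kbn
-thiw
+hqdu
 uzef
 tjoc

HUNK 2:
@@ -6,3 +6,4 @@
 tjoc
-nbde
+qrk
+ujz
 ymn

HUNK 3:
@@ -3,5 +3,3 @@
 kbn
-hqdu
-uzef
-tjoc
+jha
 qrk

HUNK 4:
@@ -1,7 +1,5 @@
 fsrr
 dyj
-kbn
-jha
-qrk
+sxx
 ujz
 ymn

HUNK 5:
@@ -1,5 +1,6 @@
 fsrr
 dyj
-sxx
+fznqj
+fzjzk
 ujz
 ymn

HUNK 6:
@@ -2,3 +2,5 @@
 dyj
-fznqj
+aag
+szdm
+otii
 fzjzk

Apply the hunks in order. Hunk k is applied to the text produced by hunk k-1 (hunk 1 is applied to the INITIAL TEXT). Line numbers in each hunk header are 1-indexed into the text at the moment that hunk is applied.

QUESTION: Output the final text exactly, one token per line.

Answer: fsrr
dyj
aag
szdm
otii
fzjzk
ujz
ymn

Derivation:
Hunk 1: at line 2 remove [thiw] add [hqdu] -> 8 lines: fsrr dyj kbn hqdu uzef tjoc nbde ymn
Hunk 2: at line 6 remove [nbde] add [qrk,ujz] -> 9 lines: fsrr dyj kbn hqdu uzef tjoc qrk ujz ymn
Hunk 3: at line 3 remove [hqdu,uzef,tjoc] add [jha] -> 7 lines: fsrr dyj kbn jha qrk ujz ymn
Hunk 4: at line 1 remove [kbn,jha,qrk] add [sxx] -> 5 lines: fsrr dyj sxx ujz ymn
Hunk 5: at line 1 remove [sxx] add [fznqj,fzjzk] -> 6 lines: fsrr dyj fznqj fzjzk ujz ymn
Hunk 6: at line 2 remove [fznqj] add [aag,szdm,otii] -> 8 lines: fsrr dyj aag szdm otii fzjzk ujz ymn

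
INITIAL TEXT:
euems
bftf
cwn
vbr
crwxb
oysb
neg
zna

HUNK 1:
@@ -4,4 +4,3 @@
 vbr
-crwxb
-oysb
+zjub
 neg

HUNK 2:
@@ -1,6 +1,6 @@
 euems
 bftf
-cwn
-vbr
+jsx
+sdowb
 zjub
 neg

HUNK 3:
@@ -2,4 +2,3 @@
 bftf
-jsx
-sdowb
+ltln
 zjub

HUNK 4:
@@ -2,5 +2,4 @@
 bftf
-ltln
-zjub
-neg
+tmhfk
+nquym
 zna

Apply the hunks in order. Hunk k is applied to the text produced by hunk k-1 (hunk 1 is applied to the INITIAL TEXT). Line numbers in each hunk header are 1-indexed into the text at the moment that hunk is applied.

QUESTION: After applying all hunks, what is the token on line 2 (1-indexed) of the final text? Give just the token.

Answer: bftf

Derivation:
Hunk 1: at line 4 remove [crwxb,oysb] add [zjub] -> 7 lines: euems bftf cwn vbr zjub neg zna
Hunk 2: at line 1 remove [cwn,vbr] add [jsx,sdowb] -> 7 lines: euems bftf jsx sdowb zjub neg zna
Hunk 3: at line 2 remove [jsx,sdowb] add [ltln] -> 6 lines: euems bftf ltln zjub neg zna
Hunk 4: at line 2 remove [ltln,zjub,neg] add [tmhfk,nquym] -> 5 lines: euems bftf tmhfk nquym zna
Final line 2: bftf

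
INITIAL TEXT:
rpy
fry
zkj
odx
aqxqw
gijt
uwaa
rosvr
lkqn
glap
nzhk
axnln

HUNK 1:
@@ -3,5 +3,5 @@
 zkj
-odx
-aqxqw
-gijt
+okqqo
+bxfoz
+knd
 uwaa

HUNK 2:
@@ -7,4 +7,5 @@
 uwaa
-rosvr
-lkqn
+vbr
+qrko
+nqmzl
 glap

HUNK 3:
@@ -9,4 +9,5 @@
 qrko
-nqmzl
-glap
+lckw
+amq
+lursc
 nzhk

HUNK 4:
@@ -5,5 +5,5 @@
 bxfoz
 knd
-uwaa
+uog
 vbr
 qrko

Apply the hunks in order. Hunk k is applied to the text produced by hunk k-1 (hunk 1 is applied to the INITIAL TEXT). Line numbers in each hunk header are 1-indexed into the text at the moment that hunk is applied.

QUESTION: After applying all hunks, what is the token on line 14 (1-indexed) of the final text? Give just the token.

Hunk 1: at line 3 remove [odx,aqxqw,gijt] add [okqqo,bxfoz,knd] -> 12 lines: rpy fry zkj okqqo bxfoz knd uwaa rosvr lkqn glap nzhk axnln
Hunk 2: at line 7 remove [rosvr,lkqn] add [vbr,qrko,nqmzl] -> 13 lines: rpy fry zkj okqqo bxfoz knd uwaa vbr qrko nqmzl glap nzhk axnln
Hunk 3: at line 9 remove [nqmzl,glap] add [lckw,amq,lursc] -> 14 lines: rpy fry zkj okqqo bxfoz knd uwaa vbr qrko lckw amq lursc nzhk axnln
Hunk 4: at line 5 remove [uwaa] add [uog] -> 14 lines: rpy fry zkj okqqo bxfoz knd uog vbr qrko lckw amq lursc nzhk axnln
Final line 14: axnln

Answer: axnln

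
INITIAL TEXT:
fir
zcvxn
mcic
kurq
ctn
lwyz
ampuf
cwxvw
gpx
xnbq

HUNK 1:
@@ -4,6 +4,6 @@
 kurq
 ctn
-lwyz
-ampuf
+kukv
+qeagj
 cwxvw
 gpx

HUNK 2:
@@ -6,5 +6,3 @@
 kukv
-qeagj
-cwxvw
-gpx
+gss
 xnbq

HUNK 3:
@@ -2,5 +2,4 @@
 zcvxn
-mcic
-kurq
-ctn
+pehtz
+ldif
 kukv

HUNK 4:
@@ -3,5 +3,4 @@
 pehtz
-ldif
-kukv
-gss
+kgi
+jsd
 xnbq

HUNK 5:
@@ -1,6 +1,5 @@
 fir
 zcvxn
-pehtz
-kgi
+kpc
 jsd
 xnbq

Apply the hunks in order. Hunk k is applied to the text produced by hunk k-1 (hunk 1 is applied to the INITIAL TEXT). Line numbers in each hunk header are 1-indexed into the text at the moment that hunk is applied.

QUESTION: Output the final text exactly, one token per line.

Answer: fir
zcvxn
kpc
jsd
xnbq

Derivation:
Hunk 1: at line 4 remove [lwyz,ampuf] add [kukv,qeagj] -> 10 lines: fir zcvxn mcic kurq ctn kukv qeagj cwxvw gpx xnbq
Hunk 2: at line 6 remove [qeagj,cwxvw,gpx] add [gss] -> 8 lines: fir zcvxn mcic kurq ctn kukv gss xnbq
Hunk 3: at line 2 remove [mcic,kurq,ctn] add [pehtz,ldif] -> 7 lines: fir zcvxn pehtz ldif kukv gss xnbq
Hunk 4: at line 3 remove [ldif,kukv,gss] add [kgi,jsd] -> 6 lines: fir zcvxn pehtz kgi jsd xnbq
Hunk 5: at line 1 remove [pehtz,kgi] add [kpc] -> 5 lines: fir zcvxn kpc jsd xnbq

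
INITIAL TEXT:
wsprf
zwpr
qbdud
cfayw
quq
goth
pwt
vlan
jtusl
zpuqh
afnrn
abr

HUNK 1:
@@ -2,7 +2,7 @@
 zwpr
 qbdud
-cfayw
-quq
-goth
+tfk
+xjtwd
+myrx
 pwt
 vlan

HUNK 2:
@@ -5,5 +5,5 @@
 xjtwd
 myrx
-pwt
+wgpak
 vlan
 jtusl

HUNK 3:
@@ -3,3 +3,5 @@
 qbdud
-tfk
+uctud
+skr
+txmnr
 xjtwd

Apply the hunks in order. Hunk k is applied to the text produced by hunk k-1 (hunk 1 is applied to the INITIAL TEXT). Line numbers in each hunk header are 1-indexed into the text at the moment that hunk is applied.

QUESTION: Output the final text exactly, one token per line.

Hunk 1: at line 2 remove [cfayw,quq,goth] add [tfk,xjtwd,myrx] -> 12 lines: wsprf zwpr qbdud tfk xjtwd myrx pwt vlan jtusl zpuqh afnrn abr
Hunk 2: at line 5 remove [pwt] add [wgpak] -> 12 lines: wsprf zwpr qbdud tfk xjtwd myrx wgpak vlan jtusl zpuqh afnrn abr
Hunk 3: at line 3 remove [tfk] add [uctud,skr,txmnr] -> 14 lines: wsprf zwpr qbdud uctud skr txmnr xjtwd myrx wgpak vlan jtusl zpuqh afnrn abr

Answer: wsprf
zwpr
qbdud
uctud
skr
txmnr
xjtwd
myrx
wgpak
vlan
jtusl
zpuqh
afnrn
abr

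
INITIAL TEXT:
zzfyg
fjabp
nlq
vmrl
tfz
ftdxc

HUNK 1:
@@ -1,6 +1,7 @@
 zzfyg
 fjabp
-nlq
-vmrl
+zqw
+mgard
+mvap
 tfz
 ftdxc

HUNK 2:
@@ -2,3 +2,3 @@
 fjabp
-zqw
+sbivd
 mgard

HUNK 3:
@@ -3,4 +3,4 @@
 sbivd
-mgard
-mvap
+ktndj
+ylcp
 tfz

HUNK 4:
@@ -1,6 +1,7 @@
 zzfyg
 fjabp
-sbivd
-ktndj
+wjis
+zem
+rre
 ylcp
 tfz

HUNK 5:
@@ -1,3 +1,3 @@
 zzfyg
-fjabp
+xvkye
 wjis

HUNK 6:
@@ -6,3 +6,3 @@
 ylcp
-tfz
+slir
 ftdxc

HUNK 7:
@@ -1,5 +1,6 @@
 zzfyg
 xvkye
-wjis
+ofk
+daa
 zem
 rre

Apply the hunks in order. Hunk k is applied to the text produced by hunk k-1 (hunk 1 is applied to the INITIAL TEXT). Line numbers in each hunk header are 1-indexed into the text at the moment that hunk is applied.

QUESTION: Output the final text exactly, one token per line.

Hunk 1: at line 1 remove [nlq,vmrl] add [zqw,mgard,mvap] -> 7 lines: zzfyg fjabp zqw mgard mvap tfz ftdxc
Hunk 2: at line 2 remove [zqw] add [sbivd] -> 7 lines: zzfyg fjabp sbivd mgard mvap tfz ftdxc
Hunk 3: at line 3 remove [mgard,mvap] add [ktndj,ylcp] -> 7 lines: zzfyg fjabp sbivd ktndj ylcp tfz ftdxc
Hunk 4: at line 1 remove [sbivd,ktndj] add [wjis,zem,rre] -> 8 lines: zzfyg fjabp wjis zem rre ylcp tfz ftdxc
Hunk 5: at line 1 remove [fjabp] add [xvkye] -> 8 lines: zzfyg xvkye wjis zem rre ylcp tfz ftdxc
Hunk 6: at line 6 remove [tfz] add [slir] -> 8 lines: zzfyg xvkye wjis zem rre ylcp slir ftdxc
Hunk 7: at line 1 remove [wjis] add [ofk,daa] -> 9 lines: zzfyg xvkye ofk daa zem rre ylcp slir ftdxc

Answer: zzfyg
xvkye
ofk
daa
zem
rre
ylcp
slir
ftdxc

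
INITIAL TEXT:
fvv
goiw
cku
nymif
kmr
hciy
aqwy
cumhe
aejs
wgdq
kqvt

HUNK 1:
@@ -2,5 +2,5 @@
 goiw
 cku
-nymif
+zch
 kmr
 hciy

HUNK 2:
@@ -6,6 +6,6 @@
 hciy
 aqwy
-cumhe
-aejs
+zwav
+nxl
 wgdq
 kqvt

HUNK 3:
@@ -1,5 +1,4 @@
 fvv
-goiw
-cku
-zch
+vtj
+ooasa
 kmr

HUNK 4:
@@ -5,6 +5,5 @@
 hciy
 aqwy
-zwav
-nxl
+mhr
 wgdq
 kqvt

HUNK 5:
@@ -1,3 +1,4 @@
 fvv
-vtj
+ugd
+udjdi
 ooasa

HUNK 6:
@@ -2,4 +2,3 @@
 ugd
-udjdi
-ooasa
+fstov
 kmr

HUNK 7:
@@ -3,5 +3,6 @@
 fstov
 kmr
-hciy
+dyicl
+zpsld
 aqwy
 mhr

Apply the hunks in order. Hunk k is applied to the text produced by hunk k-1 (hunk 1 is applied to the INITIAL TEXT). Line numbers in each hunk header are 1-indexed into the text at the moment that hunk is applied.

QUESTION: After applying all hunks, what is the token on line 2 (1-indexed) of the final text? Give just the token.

Hunk 1: at line 2 remove [nymif] add [zch] -> 11 lines: fvv goiw cku zch kmr hciy aqwy cumhe aejs wgdq kqvt
Hunk 2: at line 6 remove [cumhe,aejs] add [zwav,nxl] -> 11 lines: fvv goiw cku zch kmr hciy aqwy zwav nxl wgdq kqvt
Hunk 3: at line 1 remove [goiw,cku,zch] add [vtj,ooasa] -> 10 lines: fvv vtj ooasa kmr hciy aqwy zwav nxl wgdq kqvt
Hunk 4: at line 5 remove [zwav,nxl] add [mhr] -> 9 lines: fvv vtj ooasa kmr hciy aqwy mhr wgdq kqvt
Hunk 5: at line 1 remove [vtj] add [ugd,udjdi] -> 10 lines: fvv ugd udjdi ooasa kmr hciy aqwy mhr wgdq kqvt
Hunk 6: at line 2 remove [udjdi,ooasa] add [fstov] -> 9 lines: fvv ugd fstov kmr hciy aqwy mhr wgdq kqvt
Hunk 7: at line 3 remove [hciy] add [dyicl,zpsld] -> 10 lines: fvv ugd fstov kmr dyicl zpsld aqwy mhr wgdq kqvt
Final line 2: ugd

Answer: ugd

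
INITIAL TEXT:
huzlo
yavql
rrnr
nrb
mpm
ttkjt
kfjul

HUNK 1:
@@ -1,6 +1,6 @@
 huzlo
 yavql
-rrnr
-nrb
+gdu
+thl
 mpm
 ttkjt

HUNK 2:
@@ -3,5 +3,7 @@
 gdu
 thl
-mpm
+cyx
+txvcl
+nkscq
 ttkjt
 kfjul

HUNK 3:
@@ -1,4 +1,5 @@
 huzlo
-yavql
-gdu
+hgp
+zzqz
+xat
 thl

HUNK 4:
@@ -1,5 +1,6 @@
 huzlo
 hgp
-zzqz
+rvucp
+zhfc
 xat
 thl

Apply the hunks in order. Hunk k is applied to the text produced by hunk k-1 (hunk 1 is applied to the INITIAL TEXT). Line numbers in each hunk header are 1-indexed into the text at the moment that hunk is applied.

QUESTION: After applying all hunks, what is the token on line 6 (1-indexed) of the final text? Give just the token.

Hunk 1: at line 1 remove [rrnr,nrb] add [gdu,thl] -> 7 lines: huzlo yavql gdu thl mpm ttkjt kfjul
Hunk 2: at line 3 remove [mpm] add [cyx,txvcl,nkscq] -> 9 lines: huzlo yavql gdu thl cyx txvcl nkscq ttkjt kfjul
Hunk 3: at line 1 remove [yavql,gdu] add [hgp,zzqz,xat] -> 10 lines: huzlo hgp zzqz xat thl cyx txvcl nkscq ttkjt kfjul
Hunk 4: at line 1 remove [zzqz] add [rvucp,zhfc] -> 11 lines: huzlo hgp rvucp zhfc xat thl cyx txvcl nkscq ttkjt kfjul
Final line 6: thl

Answer: thl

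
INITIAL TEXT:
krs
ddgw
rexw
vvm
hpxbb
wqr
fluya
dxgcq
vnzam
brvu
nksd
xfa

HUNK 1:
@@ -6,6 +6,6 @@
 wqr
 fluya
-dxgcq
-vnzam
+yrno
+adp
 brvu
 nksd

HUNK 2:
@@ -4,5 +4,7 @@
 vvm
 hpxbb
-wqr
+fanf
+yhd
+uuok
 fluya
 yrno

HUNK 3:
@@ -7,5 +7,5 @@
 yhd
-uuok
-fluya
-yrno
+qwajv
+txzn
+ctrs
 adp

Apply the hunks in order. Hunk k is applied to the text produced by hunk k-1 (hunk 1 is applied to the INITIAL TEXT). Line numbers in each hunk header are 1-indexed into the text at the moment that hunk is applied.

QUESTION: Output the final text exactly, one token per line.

Hunk 1: at line 6 remove [dxgcq,vnzam] add [yrno,adp] -> 12 lines: krs ddgw rexw vvm hpxbb wqr fluya yrno adp brvu nksd xfa
Hunk 2: at line 4 remove [wqr] add [fanf,yhd,uuok] -> 14 lines: krs ddgw rexw vvm hpxbb fanf yhd uuok fluya yrno adp brvu nksd xfa
Hunk 3: at line 7 remove [uuok,fluya,yrno] add [qwajv,txzn,ctrs] -> 14 lines: krs ddgw rexw vvm hpxbb fanf yhd qwajv txzn ctrs adp brvu nksd xfa

Answer: krs
ddgw
rexw
vvm
hpxbb
fanf
yhd
qwajv
txzn
ctrs
adp
brvu
nksd
xfa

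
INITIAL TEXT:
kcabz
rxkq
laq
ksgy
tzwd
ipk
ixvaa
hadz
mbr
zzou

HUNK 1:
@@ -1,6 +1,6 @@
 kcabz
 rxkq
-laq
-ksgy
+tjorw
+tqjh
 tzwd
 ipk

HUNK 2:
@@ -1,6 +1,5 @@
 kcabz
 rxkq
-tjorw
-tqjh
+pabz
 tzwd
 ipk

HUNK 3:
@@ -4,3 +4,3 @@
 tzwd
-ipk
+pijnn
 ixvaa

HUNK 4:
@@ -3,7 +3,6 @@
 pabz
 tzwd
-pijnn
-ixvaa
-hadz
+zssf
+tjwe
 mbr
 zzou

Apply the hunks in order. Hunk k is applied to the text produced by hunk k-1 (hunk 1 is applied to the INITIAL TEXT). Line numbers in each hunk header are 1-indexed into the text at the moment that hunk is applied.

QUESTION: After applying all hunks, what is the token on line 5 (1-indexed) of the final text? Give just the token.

Hunk 1: at line 1 remove [laq,ksgy] add [tjorw,tqjh] -> 10 lines: kcabz rxkq tjorw tqjh tzwd ipk ixvaa hadz mbr zzou
Hunk 2: at line 1 remove [tjorw,tqjh] add [pabz] -> 9 lines: kcabz rxkq pabz tzwd ipk ixvaa hadz mbr zzou
Hunk 3: at line 4 remove [ipk] add [pijnn] -> 9 lines: kcabz rxkq pabz tzwd pijnn ixvaa hadz mbr zzou
Hunk 4: at line 3 remove [pijnn,ixvaa,hadz] add [zssf,tjwe] -> 8 lines: kcabz rxkq pabz tzwd zssf tjwe mbr zzou
Final line 5: zssf

Answer: zssf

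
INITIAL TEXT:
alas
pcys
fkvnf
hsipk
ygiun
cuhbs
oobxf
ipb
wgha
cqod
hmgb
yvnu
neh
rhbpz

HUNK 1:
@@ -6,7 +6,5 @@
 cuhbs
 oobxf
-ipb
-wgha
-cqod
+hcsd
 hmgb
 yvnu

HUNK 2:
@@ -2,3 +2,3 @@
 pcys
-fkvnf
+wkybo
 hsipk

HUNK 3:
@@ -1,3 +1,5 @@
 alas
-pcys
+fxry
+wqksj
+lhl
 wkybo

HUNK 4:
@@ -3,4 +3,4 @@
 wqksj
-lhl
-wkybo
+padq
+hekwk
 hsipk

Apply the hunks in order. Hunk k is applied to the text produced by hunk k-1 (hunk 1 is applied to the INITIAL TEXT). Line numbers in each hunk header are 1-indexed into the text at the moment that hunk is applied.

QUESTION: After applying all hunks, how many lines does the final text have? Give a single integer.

Answer: 14

Derivation:
Hunk 1: at line 6 remove [ipb,wgha,cqod] add [hcsd] -> 12 lines: alas pcys fkvnf hsipk ygiun cuhbs oobxf hcsd hmgb yvnu neh rhbpz
Hunk 2: at line 2 remove [fkvnf] add [wkybo] -> 12 lines: alas pcys wkybo hsipk ygiun cuhbs oobxf hcsd hmgb yvnu neh rhbpz
Hunk 3: at line 1 remove [pcys] add [fxry,wqksj,lhl] -> 14 lines: alas fxry wqksj lhl wkybo hsipk ygiun cuhbs oobxf hcsd hmgb yvnu neh rhbpz
Hunk 4: at line 3 remove [lhl,wkybo] add [padq,hekwk] -> 14 lines: alas fxry wqksj padq hekwk hsipk ygiun cuhbs oobxf hcsd hmgb yvnu neh rhbpz
Final line count: 14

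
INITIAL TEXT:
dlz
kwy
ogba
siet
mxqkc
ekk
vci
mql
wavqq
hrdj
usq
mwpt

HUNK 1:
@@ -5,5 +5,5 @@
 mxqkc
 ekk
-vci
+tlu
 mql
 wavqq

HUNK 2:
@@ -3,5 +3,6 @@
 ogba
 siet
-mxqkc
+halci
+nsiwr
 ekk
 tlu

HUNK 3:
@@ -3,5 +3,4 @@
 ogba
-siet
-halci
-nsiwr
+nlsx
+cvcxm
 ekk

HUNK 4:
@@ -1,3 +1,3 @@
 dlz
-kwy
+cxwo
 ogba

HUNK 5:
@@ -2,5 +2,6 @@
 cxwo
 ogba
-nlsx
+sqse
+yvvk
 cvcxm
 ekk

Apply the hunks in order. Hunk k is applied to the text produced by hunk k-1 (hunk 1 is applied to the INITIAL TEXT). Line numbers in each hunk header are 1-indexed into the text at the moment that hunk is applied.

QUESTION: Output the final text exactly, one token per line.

Answer: dlz
cxwo
ogba
sqse
yvvk
cvcxm
ekk
tlu
mql
wavqq
hrdj
usq
mwpt

Derivation:
Hunk 1: at line 5 remove [vci] add [tlu] -> 12 lines: dlz kwy ogba siet mxqkc ekk tlu mql wavqq hrdj usq mwpt
Hunk 2: at line 3 remove [mxqkc] add [halci,nsiwr] -> 13 lines: dlz kwy ogba siet halci nsiwr ekk tlu mql wavqq hrdj usq mwpt
Hunk 3: at line 3 remove [siet,halci,nsiwr] add [nlsx,cvcxm] -> 12 lines: dlz kwy ogba nlsx cvcxm ekk tlu mql wavqq hrdj usq mwpt
Hunk 4: at line 1 remove [kwy] add [cxwo] -> 12 lines: dlz cxwo ogba nlsx cvcxm ekk tlu mql wavqq hrdj usq mwpt
Hunk 5: at line 2 remove [nlsx] add [sqse,yvvk] -> 13 lines: dlz cxwo ogba sqse yvvk cvcxm ekk tlu mql wavqq hrdj usq mwpt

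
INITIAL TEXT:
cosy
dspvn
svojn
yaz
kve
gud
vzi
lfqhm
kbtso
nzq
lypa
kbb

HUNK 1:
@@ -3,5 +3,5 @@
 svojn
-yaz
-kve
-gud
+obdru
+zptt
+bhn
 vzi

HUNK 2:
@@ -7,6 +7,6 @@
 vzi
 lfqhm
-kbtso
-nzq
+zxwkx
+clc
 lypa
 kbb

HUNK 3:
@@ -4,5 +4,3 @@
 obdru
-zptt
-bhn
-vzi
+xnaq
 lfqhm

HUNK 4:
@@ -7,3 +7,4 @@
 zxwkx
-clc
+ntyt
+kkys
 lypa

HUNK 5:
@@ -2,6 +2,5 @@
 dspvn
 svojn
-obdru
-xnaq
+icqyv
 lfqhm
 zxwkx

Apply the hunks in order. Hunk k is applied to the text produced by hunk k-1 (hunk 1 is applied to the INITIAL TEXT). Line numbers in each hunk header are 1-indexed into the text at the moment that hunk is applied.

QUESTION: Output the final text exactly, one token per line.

Answer: cosy
dspvn
svojn
icqyv
lfqhm
zxwkx
ntyt
kkys
lypa
kbb

Derivation:
Hunk 1: at line 3 remove [yaz,kve,gud] add [obdru,zptt,bhn] -> 12 lines: cosy dspvn svojn obdru zptt bhn vzi lfqhm kbtso nzq lypa kbb
Hunk 2: at line 7 remove [kbtso,nzq] add [zxwkx,clc] -> 12 lines: cosy dspvn svojn obdru zptt bhn vzi lfqhm zxwkx clc lypa kbb
Hunk 3: at line 4 remove [zptt,bhn,vzi] add [xnaq] -> 10 lines: cosy dspvn svojn obdru xnaq lfqhm zxwkx clc lypa kbb
Hunk 4: at line 7 remove [clc] add [ntyt,kkys] -> 11 lines: cosy dspvn svojn obdru xnaq lfqhm zxwkx ntyt kkys lypa kbb
Hunk 5: at line 2 remove [obdru,xnaq] add [icqyv] -> 10 lines: cosy dspvn svojn icqyv lfqhm zxwkx ntyt kkys lypa kbb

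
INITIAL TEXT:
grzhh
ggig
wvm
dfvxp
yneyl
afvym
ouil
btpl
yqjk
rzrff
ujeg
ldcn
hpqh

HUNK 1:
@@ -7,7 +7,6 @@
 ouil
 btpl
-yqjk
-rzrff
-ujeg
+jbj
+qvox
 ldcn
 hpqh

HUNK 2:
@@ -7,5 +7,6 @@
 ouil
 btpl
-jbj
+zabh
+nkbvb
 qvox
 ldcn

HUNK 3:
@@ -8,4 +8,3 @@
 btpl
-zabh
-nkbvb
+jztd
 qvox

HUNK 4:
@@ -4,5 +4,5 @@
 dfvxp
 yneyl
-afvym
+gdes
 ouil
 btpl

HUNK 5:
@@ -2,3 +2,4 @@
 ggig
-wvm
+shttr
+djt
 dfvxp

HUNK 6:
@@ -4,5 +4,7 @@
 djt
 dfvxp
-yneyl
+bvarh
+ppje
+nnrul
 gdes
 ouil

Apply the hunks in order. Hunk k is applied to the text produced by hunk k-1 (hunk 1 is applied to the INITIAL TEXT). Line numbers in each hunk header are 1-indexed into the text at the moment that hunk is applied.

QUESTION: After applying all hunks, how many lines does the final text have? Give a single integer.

Hunk 1: at line 7 remove [yqjk,rzrff,ujeg] add [jbj,qvox] -> 12 lines: grzhh ggig wvm dfvxp yneyl afvym ouil btpl jbj qvox ldcn hpqh
Hunk 2: at line 7 remove [jbj] add [zabh,nkbvb] -> 13 lines: grzhh ggig wvm dfvxp yneyl afvym ouil btpl zabh nkbvb qvox ldcn hpqh
Hunk 3: at line 8 remove [zabh,nkbvb] add [jztd] -> 12 lines: grzhh ggig wvm dfvxp yneyl afvym ouil btpl jztd qvox ldcn hpqh
Hunk 4: at line 4 remove [afvym] add [gdes] -> 12 lines: grzhh ggig wvm dfvxp yneyl gdes ouil btpl jztd qvox ldcn hpqh
Hunk 5: at line 2 remove [wvm] add [shttr,djt] -> 13 lines: grzhh ggig shttr djt dfvxp yneyl gdes ouil btpl jztd qvox ldcn hpqh
Hunk 6: at line 4 remove [yneyl] add [bvarh,ppje,nnrul] -> 15 lines: grzhh ggig shttr djt dfvxp bvarh ppje nnrul gdes ouil btpl jztd qvox ldcn hpqh
Final line count: 15

Answer: 15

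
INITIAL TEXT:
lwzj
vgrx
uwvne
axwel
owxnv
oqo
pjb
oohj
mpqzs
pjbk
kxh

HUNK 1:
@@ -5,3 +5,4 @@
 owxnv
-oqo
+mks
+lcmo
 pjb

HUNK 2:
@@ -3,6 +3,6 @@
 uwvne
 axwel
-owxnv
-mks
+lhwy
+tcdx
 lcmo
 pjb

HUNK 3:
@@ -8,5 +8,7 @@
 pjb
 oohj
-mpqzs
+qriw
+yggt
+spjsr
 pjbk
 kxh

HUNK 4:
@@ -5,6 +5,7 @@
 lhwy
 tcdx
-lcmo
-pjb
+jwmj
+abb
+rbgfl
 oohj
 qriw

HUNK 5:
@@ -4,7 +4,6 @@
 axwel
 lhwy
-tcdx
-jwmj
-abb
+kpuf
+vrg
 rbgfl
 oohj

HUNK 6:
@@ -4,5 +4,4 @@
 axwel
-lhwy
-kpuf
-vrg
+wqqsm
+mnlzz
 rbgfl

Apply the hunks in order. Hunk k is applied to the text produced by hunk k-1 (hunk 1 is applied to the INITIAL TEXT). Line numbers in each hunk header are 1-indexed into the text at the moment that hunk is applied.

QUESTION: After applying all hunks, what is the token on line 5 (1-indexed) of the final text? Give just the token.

Answer: wqqsm

Derivation:
Hunk 1: at line 5 remove [oqo] add [mks,lcmo] -> 12 lines: lwzj vgrx uwvne axwel owxnv mks lcmo pjb oohj mpqzs pjbk kxh
Hunk 2: at line 3 remove [owxnv,mks] add [lhwy,tcdx] -> 12 lines: lwzj vgrx uwvne axwel lhwy tcdx lcmo pjb oohj mpqzs pjbk kxh
Hunk 3: at line 8 remove [mpqzs] add [qriw,yggt,spjsr] -> 14 lines: lwzj vgrx uwvne axwel lhwy tcdx lcmo pjb oohj qriw yggt spjsr pjbk kxh
Hunk 4: at line 5 remove [lcmo,pjb] add [jwmj,abb,rbgfl] -> 15 lines: lwzj vgrx uwvne axwel lhwy tcdx jwmj abb rbgfl oohj qriw yggt spjsr pjbk kxh
Hunk 5: at line 4 remove [tcdx,jwmj,abb] add [kpuf,vrg] -> 14 lines: lwzj vgrx uwvne axwel lhwy kpuf vrg rbgfl oohj qriw yggt spjsr pjbk kxh
Hunk 6: at line 4 remove [lhwy,kpuf,vrg] add [wqqsm,mnlzz] -> 13 lines: lwzj vgrx uwvne axwel wqqsm mnlzz rbgfl oohj qriw yggt spjsr pjbk kxh
Final line 5: wqqsm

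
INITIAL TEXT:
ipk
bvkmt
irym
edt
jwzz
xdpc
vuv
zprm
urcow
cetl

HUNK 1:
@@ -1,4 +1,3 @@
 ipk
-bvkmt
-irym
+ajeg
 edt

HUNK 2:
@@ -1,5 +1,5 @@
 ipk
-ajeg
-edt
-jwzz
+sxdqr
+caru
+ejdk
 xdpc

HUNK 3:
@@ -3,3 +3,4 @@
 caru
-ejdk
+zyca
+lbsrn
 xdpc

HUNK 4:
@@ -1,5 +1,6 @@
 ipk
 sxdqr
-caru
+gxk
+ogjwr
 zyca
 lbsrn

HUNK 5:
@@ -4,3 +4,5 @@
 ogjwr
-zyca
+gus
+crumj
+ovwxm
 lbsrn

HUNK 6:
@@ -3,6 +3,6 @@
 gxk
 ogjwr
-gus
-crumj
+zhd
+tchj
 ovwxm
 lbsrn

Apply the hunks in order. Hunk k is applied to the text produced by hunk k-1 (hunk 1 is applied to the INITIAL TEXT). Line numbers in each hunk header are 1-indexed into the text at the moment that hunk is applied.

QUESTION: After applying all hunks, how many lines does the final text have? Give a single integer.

Answer: 13

Derivation:
Hunk 1: at line 1 remove [bvkmt,irym] add [ajeg] -> 9 lines: ipk ajeg edt jwzz xdpc vuv zprm urcow cetl
Hunk 2: at line 1 remove [ajeg,edt,jwzz] add [sxdqr,caru,ejdk] -> 9 lines: ipk sxdqr caru ejdk xdpc vuv zprm urcow cetl
Hunk 3: at line 3 remove [ejdk] add [zyca,lbsrn] -> 10 lines: ipk sxdqr caru zyca lbsrn xdpc vuv zprm urcow cetl
Hunk 4: at line 1 remove [caru] add [gxk,ogjwr] -> 11 lines: ipk sxdqr gxk ogjwr zyca lbsrn xdpc vuv zprm urcow cetl
Hunk 5: at line 4 remove [zyca] add [gus,crumj,ovwxm] -> 13 lines: ipk sxdqr gxk ogjwr gus crumj ovwxm lbsrn xdpc vuv zprm urcow cetl
Hunk 6: at line 3 remove [gus,crumj] add [zhd,tchj] -> 13 lines: ipk sxdqr gxk ogjwr zhd tchj ovwxm lbsrn xdpc vuv zprm urcow cetl
Final line count: 13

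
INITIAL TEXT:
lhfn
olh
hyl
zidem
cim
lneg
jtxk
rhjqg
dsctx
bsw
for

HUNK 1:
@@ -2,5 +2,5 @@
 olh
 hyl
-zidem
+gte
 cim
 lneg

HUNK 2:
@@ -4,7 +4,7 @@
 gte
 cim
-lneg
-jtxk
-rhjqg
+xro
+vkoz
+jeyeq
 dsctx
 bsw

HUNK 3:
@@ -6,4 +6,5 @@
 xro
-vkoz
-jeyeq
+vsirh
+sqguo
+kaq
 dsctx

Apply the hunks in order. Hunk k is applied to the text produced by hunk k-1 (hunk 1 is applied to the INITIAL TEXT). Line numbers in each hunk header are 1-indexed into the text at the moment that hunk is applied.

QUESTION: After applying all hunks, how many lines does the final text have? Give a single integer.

Answer: 12

Derivation:
Hunk 1: at line 2 remove [zidem] add [gte] -> 11 lines: lhfn olh hyl gte cim lneg jtxk rhjqg dsctx bsw for
Hunk 2: at line 4 remove [lneg,jtxk,rhjqg] add [xro,vkoz,jeyeq] -> 11 lines: lhfn olh hyl gte cim xro vkoz jeyeq dsctx bsw for
Hunk 3: at line 6 remove [vkoz,jeyeq] add [vsirh,sqguo,kaq] -> 12 lines: lhfn olh hyl gte cim xro vsirh sqguo kaq dsctx bsw for
Final line count: 12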